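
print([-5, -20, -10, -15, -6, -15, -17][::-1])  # [-17, -15, -6, -15, -10, -20, -5]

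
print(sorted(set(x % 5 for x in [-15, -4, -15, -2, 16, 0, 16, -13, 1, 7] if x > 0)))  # [1, 2]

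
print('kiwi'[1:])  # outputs iwi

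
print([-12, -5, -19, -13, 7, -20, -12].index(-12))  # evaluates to 0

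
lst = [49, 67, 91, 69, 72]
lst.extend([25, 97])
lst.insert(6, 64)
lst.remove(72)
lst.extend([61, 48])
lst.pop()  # 48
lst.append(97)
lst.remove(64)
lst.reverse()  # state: [97, 61, 97, 25, 69, 91, 67, 49]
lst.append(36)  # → [97, 61, 97, 25, 69, 91, 67, 49, 36]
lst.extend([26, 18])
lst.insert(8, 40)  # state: [97, 61, 97, 25, 69, 91, 67, 49, 40, 36, 26, 18]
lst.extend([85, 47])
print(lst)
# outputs [97, 61, 97, 25, 69, 91, 67, 49, 40, 36, 26, 18, 85, 47]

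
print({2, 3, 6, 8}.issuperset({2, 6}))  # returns True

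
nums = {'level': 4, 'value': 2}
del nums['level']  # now {'value': 2}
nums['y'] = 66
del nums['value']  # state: {'y': 66}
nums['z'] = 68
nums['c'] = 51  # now {'y': 66, 'z': 68, 'c': 51}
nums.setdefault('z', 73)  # 68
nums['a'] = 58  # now {'y': 66, 'z': 68, 'c': 51, 'a': 58}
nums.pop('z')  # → 68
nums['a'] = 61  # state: {'y': 66, 'c': 51, 'a': 61}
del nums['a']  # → {'y': 66, 'c': 51}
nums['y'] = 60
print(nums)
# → {'y': 60, 'c': 51}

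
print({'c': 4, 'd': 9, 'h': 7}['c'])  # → 4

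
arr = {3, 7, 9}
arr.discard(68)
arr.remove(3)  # {7, 9}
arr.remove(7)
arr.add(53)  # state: {9, 53}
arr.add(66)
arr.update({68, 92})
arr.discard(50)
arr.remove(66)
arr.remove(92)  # {9, 53, 68}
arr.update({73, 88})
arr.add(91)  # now {9, 53, 68, 73, 88, 91}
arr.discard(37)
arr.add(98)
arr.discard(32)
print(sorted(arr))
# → [9, 53, 68, 73, 88, 91, 98]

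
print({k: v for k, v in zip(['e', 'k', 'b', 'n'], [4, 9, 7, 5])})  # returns {'e': 4, 'k': 9, 'b': 7, 'n': 5}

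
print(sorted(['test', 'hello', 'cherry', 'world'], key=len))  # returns ['test', 'hello', 'world', 'cherry']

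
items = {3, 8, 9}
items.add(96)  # {3, 8, 9, 96}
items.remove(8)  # {3, 9, 96}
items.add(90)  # {3, 9, 90, 96}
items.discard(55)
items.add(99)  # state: {3, 9, 90, 96, 99}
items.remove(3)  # {9, 90, 96, 99}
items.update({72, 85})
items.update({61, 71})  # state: {9, 61, 71, 72, 85, 90, 96, 99}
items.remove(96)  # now {9, 61, 71, 72, 85, 90, 99}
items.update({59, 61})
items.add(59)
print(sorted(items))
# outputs [9, 59, 61, 71, 72, 85, 90, 99]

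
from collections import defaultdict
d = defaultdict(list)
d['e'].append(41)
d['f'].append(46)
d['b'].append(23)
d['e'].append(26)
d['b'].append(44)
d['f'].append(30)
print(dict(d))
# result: {'e': [41, 26], 'f': [46, 30], 'b': [23, 44]}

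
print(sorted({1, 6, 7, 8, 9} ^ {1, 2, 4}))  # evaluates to [2, 4, 6, 7, 8, 9]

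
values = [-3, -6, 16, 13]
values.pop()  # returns 13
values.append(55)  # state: [-3, -6, 16, 55]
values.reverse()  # [55, 16, -6, -3]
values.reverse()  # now [-3, -6, 16, 55]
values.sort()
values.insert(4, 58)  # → [-6, -3, 16, 55, 58]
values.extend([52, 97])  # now [-6, -3, 16, 55, 58, 52, 97]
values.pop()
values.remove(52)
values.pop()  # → 58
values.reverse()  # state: [55, 16, -3, -6]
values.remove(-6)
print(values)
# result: [55, 16, -3]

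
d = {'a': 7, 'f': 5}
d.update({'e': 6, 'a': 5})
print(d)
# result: {'a': 5, 'f': 5, 'e': 6}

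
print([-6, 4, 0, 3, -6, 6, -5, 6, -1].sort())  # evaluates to None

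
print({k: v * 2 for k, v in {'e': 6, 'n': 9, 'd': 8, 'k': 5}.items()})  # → {'e': 12, 'n': 18, 'd': 16, 'k': 10}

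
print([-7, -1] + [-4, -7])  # [-7, -1, -4, -7]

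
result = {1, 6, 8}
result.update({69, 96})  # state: {1, 6, 8, 69, 96}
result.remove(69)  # {1, 6, 8, 96}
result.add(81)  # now {1, 6, 8, 81, 96}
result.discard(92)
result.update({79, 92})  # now {1, 6, 8, 79, 81, 92, 96}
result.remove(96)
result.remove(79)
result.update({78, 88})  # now {1, 6, 8, 78, 81, 88, 92}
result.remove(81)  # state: {1, 6, 8, 78, 88, 92}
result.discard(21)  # {1, 6, 8, 78, 88, 92}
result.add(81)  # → {1, 6, 8, 78, 81, 88, 92}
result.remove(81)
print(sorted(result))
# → [1, 6, 8, 78, 88, 92]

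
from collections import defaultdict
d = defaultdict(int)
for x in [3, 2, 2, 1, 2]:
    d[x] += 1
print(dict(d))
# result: {3: 1, 2: 3, 1: 1}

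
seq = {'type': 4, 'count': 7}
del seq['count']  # {'type': 4}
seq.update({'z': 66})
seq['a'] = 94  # {'type': 4, 'z': 66, 'a': 94}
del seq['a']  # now {'type': 4, 'z': 66}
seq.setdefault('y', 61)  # 61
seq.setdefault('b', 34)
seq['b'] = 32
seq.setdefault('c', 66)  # 66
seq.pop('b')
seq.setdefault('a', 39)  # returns 39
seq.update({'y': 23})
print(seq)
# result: {'type': 4, 'z': 66, 'y': 23, 'c': 66, 'a': 39}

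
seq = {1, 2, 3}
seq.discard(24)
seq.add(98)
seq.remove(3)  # {1, 2, 98}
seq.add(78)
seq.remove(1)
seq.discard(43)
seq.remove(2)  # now {78, 98}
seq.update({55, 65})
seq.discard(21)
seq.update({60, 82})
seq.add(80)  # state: {55, 60, 65, 78, 80, 82, 98}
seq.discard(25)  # {55, 60, 65, 78, 80, 82, 98}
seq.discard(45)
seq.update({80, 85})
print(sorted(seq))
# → [55, 60, 65, 78, 80, 82, 85, 98]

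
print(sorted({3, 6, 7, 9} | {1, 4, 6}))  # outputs [1, 3, 4, 6, 7, 9]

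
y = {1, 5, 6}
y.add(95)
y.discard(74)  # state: {1, 5, 6, 95}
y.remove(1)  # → {5, 6, 95}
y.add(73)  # {5, 6, 73, 95}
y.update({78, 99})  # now {5, 6, 73, 78, 95, 99}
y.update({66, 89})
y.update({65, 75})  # {5, 6, 65, 66, 73, 75, 78, 89, 95, 99}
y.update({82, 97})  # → {5, 6, 65, 66, 73, 75, 78, 82, 89, 95, 97, 99}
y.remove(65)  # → {5, 6, 66, 73, 75, 78, 82, 89, 95, 97, 99}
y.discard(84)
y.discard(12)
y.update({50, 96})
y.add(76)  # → {5, 6, 50, 66, 73, 75, 76, 78, 82, 89, 95, 96, 97, 99}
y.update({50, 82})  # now {5, 6, 50, 66, 73, 75, 76, 78, 82, 89, 95, 96, 97, 99}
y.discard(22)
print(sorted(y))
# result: [5, 6, 50, 66, 73, 75, 76, 78, 82, 89, 95, 96, 97, 99]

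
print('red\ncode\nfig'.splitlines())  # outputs ['red', 'code', 'fig']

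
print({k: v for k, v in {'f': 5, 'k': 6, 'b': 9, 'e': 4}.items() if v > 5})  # {'k': 6, 'b': 9}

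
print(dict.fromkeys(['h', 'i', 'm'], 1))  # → {'h': 1, 'i': 1, 'm': 1}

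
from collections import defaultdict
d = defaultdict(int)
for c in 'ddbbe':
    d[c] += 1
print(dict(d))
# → {'d': 2, 'b': 2, 'e': 1}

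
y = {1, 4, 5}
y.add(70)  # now {1, 4, 5, 70}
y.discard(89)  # {1, 4, 5, 70}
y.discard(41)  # {1, 4, 5, 70}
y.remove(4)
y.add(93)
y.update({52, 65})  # {1, 5, 52, 65, 70, 93}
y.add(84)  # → {1, 5, 52, 65, 70, 84, 93}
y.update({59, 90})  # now {1, 5, 52, 59, 65, 70, 84, 90, 93}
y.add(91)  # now {1, 5, 52, 59, 65, 70, 84, 90, 91, 93}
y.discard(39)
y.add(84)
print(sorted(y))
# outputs [1, 5, 52, 59, 65, 70, 84, 90, 91, 93]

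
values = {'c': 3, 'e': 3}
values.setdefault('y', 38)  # 38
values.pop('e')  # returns 3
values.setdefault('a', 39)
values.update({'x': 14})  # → {'c': 3, 'y': 38, 'a': 39, 'x': 14}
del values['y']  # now {'c': 3, 'a': 39, 'x': 14}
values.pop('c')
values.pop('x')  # 14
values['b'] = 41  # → {'a': 39, 'b': 41}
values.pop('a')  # 39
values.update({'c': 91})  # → {'b': 41, 'c': 91}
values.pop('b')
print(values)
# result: {'c': 91}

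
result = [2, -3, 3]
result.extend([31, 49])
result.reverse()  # [49, 31, 3, -3, 2]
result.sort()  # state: [-3, 2, 3, 31, 49]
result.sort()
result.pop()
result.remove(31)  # [-3, 2, 3]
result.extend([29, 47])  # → [-3, 2, 3, 29, 47]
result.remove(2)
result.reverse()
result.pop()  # -3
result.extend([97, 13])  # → [47, 29, 3, 97, 13]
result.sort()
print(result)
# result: [3, 13, 29, 47, 97]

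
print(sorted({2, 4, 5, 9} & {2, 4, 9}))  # [2, 4, 9]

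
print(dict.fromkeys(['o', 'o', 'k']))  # {'o': None, 'k': None}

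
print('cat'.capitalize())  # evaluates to Cat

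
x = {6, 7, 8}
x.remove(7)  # {6, 8}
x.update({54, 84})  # {6, 8, 54, 84}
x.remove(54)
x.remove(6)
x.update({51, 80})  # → {8, 51, 80, 84}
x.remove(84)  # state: {8, 51, 80}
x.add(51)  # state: {8, 51, 80}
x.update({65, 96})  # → {8, 51, 65, 80, 96}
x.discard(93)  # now {8, 51, 65, 80, 96}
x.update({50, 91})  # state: {8, 50, 51, 65, 80, 91, 96}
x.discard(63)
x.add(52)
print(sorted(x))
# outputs [8, 50, 51, 52, 65, 80, 91, 96]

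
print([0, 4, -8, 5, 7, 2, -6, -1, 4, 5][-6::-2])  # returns [7, -8, 0]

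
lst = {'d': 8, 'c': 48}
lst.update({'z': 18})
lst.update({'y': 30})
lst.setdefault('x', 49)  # 49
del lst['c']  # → {'d': 8, 'z': 18, 'y': 30, 'x': 49}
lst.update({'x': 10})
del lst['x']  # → {'d': 8, 'z': 18, 'y': 30}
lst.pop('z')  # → 18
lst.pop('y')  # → 30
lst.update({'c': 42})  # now {'d': 8, 'c': 42}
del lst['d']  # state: {'c': 42}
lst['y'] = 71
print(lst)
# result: {'c': 42, 'y': 71}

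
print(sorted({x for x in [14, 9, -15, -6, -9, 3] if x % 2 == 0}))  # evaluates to [-6, 14]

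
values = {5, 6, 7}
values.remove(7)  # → {5, 6}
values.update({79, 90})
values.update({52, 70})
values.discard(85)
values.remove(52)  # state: {5, 6, 70, 79, 90}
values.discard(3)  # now {5, 6, 70, 79, 90}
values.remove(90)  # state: {5, 6, 70, 79}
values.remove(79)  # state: {5, 6, 70}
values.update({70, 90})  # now {5, 6, 70, 90}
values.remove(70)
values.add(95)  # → {5, 6, 90, 95}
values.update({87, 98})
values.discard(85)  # {5, 6, 87, 90, 95, 98}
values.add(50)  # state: {5, 6, 50, 87, 90, 95, 98}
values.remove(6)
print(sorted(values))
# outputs [5, 50, 87, 90, 95, 98]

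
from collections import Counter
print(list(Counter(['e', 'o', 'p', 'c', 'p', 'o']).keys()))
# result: ['e', 'o', 'p', 'c']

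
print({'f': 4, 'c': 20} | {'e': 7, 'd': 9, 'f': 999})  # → {'f': 999, 'c': 20, 'e': 7, 'd': 9}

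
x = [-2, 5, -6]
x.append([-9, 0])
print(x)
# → [-2, 5, -6, [-9, 0]]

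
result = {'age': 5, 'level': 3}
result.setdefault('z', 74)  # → 74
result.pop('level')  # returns 3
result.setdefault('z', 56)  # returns 74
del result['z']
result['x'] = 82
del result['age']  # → {'x': 82}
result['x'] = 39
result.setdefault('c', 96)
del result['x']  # {'c': 96}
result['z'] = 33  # {'c': 96, 'z': 33}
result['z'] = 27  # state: {'c': 96, 'z': 27}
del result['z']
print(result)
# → {'c': 96}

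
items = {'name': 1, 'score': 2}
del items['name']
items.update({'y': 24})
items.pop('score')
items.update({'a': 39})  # {'y': 24, 'a': 39}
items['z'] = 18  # {'y': 24, 'a': 39, 'z': 18}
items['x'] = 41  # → {'y': 24, 'a': 39, 'z': 18, 'x': 41}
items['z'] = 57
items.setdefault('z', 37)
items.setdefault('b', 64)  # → 64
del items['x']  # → {'y': 24, 'a': 39, 'z': 57, 'b': 64}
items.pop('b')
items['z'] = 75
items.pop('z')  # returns 75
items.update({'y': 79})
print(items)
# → {'y': 79, 'a': 39}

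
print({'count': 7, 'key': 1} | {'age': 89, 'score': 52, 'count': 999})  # {'count': 999, 'key': 1, 'age': 89, 'score': 52}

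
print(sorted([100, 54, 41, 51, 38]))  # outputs [38, 41, 51, 54, 100]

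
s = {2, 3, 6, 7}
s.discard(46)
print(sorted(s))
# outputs [2, 3, 6, 7]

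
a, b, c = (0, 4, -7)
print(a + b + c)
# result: -3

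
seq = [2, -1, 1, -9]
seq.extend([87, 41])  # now [2, -1, 1, -9, 87, 41]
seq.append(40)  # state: [2, -1, 1, -9, 87, 41, 40]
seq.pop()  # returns 40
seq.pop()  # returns 41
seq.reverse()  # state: [87, -9, 1, -1, 2]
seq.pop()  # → 2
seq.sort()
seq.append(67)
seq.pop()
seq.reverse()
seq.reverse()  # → [-9, -1, 1, 87]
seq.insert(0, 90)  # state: [90, -9, -1, 1, 87]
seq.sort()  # [-9, -1, 1, 87, 90]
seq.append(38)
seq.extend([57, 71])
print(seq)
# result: [-9, -1, 1, 87, 90, 38, 57, 71]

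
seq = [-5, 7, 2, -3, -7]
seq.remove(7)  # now [-5, 2, -3, -7]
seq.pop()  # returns -7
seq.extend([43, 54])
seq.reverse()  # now [54, 43, -3, 2, -5]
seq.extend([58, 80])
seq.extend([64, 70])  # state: [54, 43, -3, 2, -5, 58, 80, 64, 70]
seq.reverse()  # [70, 64, 80, 58, -5, 2, -3, 43, 54]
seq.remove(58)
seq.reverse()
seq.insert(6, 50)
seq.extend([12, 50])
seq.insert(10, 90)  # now [54, 43, -3, 2, -5, 80, 50, 64, 70, 12, 90, 50]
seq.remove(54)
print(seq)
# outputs [43, -3, 2, -5, 80, 50, 64, 70, 12, 90, 50]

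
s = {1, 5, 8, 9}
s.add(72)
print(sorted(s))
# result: [1, 5, 8, 9, 72]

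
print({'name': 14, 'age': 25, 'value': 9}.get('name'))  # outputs 14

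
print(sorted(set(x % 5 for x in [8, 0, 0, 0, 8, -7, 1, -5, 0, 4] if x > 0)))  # [1, 3, 4]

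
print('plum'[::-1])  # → mulp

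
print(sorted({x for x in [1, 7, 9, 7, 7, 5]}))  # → [1, 5, 7, 9]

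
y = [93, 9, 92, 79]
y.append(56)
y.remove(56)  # [93, 9, 92, 79]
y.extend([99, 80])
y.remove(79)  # [93, 9, 92, 99, 80]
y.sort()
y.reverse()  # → [99, 93, 92, 80, 9]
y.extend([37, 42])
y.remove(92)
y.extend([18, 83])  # [99, 93, 80, 9, 37, 42, 18, 83]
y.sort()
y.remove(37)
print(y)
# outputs [9, 18, 42, 80, 83, 93, 99]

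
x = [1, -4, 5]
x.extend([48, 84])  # [1, -4, 5, 48, 84]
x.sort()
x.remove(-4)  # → [1, 5, 48, 84]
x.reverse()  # [84, 48, 5, 1]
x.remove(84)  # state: [48, 5, 1]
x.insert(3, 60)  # [48, 5, 1, 60]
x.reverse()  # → [60, 1, 5, 48]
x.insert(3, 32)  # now [60, 1, 5, 32, 48]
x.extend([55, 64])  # [60, 1, 5, 32, 48, 55, 64]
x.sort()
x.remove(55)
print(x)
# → [1, 5, 32, 48, 60, 64]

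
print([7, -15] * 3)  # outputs [7, -15, 7, -15, 7, -15]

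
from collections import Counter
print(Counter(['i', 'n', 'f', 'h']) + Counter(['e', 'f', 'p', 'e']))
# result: Counter({'f': 2, 'e': 2, 'i': 1, 'n': 1, 'h': 1, 'p': 1})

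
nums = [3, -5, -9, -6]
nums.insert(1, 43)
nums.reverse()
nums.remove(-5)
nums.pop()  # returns 3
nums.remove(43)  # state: [-6, -9]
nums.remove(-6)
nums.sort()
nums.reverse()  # [-9]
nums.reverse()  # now [-9]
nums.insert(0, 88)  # [88, -9]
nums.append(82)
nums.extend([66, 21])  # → [88, -9, 82, 66, 21]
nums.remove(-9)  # [88, 82, 66, 21]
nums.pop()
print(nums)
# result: [88, 82, 66]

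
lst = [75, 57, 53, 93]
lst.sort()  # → [53, 57, 75, 93]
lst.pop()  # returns 93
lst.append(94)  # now [53, 57, 75, 94]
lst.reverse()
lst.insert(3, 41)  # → [94, 75, 57, 41, 53]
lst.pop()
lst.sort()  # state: [41, 57, 75, 94]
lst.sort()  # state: [41, 57, 75, 94]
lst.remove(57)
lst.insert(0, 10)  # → [10, 41, 75, 94]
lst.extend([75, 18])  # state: [10, 41, 75, 94, 75, 18]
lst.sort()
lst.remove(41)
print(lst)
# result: [10, 18, 75, 75, 94]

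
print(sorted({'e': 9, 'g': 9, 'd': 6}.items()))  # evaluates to [('d', 6), ('e', 9), ('g', 9)]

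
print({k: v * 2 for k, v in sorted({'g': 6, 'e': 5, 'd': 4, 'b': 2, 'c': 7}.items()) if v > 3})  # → {'c': 14, 'd': 8, 'e': 10, 'g': 12}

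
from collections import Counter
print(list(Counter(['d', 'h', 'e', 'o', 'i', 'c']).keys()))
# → ['d', 'h', 'e', 'o', 'i', 'c']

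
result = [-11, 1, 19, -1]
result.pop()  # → -1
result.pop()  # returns 19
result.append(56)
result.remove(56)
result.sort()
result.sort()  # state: [-11, 1]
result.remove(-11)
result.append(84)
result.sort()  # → [1, 84]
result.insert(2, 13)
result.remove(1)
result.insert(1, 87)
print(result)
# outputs [84, 87, 13]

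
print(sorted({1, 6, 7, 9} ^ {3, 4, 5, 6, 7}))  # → [1, 3, 4, 5, 9]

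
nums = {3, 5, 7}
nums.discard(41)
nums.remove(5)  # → {3, 7}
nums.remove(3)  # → {7}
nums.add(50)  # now {7, 50}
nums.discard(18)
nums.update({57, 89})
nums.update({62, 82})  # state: {7, 50, 57, 62, 82, 89}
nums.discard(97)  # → {7, 50, 57, 62, 82, 89}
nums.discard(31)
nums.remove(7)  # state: {50, 57, 62, 82, 89}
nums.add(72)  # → {50, 57, 62, 72, 82, 89}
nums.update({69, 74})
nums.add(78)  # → {50, 57, 62, 69, 72, 74, 78, 82, 89}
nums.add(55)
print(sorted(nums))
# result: [50, 55, 57, 62, 69, 72, 74, 78, 82, 89]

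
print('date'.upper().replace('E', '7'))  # DAT7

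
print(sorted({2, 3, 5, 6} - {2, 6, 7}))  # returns [3, 5]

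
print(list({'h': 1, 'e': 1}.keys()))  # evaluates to ['h', 'e']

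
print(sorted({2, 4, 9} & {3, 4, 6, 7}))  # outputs [4]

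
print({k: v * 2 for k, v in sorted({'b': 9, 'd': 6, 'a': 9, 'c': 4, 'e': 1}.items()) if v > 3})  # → {'a': 18, 'b': 18, 'c': 8, 'd': 12}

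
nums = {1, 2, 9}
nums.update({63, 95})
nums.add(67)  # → {1, 2, 9, 63, 67, 95}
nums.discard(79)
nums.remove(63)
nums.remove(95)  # {1, 2, 9, 67}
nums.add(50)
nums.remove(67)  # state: {1, 2, 9, 50}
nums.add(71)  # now {1, 2, 9, 50, 71}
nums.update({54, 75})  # {1, 2, 9, 50, 54, 71, 75}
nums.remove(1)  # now {2, 9, 50, 54, 71, 75}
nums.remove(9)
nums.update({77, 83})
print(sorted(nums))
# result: [2, 50, 54, 71, 75, 77, 83]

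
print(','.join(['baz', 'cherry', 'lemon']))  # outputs baz,cherry,lemon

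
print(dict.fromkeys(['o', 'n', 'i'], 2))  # {'o': 2, 'n': 2, 'i': 2}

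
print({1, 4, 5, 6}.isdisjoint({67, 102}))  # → True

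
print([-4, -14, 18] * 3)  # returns [-4, -14, 18, -4, -14, 18, -4, -14, 18]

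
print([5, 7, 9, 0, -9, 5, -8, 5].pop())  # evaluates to 5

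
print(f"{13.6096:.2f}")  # 13.61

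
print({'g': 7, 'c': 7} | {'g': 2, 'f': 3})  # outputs {'g': 2, 'c': 7, 'f': 3}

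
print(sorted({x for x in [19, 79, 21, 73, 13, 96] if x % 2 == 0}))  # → [96]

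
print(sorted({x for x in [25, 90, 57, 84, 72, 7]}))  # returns [7, 25, 57, 72, 84, 90]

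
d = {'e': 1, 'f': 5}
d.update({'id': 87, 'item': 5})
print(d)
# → {'e': 1, 'f': 5, 'id': 87, 'item': 5}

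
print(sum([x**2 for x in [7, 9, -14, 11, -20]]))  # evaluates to 847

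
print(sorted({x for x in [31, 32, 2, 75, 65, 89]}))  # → [2, 31, 32, 65, 75, 89]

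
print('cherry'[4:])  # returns ry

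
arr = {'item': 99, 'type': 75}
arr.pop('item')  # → 99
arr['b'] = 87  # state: {'type': 75, 'b': 87}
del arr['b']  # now {'type': 75}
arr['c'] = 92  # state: {'type': 75, 'c': 92}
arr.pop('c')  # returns 92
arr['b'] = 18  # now {'type': 75, 'b': 18}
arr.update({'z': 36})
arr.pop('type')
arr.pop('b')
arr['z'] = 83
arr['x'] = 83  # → {'z': 83, 'x': 83}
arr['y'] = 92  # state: {'z': 83, 'x': 83, 'y': 92}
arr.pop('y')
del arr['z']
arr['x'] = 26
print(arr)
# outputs {'x': 26}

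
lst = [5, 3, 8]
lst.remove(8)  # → [5, 3]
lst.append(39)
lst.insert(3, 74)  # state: [5, 3, 39, 74]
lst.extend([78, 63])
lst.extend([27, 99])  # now [5, 3, 39, 74, 78, 63, 27, 99]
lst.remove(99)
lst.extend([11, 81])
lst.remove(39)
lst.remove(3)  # [5, 74, 78, 63, 27, 11, 81]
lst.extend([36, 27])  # [5, 74, 78, 63, 27, 11, 81, 36, 27]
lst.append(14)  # [5, 74, 78, 63, 27, 11, 81, 36, 27, 14]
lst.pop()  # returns 14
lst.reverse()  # [27, 36, 81, 11, 27, 63, 78, 74, 5]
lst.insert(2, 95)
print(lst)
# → [27, 36, 95, 81, 11, 27, 63, 78, 74, 5]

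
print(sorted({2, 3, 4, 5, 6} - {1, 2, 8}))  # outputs [3, 4, 5, 6]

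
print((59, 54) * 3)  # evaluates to (59, 54, 59, 54, 59, 54)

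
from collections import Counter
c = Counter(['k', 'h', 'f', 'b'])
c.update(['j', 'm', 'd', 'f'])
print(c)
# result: Counter({'f': 2, 'k': 1, 'h': 1, 'b': 1, 'j': 1, 'm': 1, 'd': 1})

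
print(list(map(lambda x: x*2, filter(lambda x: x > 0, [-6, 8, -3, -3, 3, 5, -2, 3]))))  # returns [16, 6, 10, 6]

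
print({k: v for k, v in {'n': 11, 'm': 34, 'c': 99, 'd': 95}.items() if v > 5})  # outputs {'n': 11, 'm': 34, 'c': 99, 'd': 95}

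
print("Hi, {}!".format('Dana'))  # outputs Hi, Dana!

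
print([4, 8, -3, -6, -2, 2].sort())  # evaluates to None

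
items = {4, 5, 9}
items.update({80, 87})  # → {4, 5, 9, 80, 87}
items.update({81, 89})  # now {4, 5, 9, 80, 81, 87, 89}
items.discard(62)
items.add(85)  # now {4, 5, 9, 80, 81, 85, 87, 89}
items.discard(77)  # {4, 5, 9, 80, 81, 85, 87, 89}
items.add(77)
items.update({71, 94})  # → {4, 5, 9, 71, 77, 80, 81, 85, 87, 89, 94}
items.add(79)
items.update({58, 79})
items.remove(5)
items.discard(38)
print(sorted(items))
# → [4, 9, 58, 71, 77, 79, 80, 81, 85, 87, 89, 94]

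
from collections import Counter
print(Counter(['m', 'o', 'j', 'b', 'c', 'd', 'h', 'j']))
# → Counter({'j': 2, 'm': 1, 'o': 1, 'b': 1, 'c': 1, 'd': 1, 'h': 1})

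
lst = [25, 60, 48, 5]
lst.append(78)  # [25, 60, 48, 5, 78]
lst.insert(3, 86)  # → [25, 60, 48, 86, 5, 78]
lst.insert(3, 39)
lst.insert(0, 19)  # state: [19, 25, 60, 48, 39, 86, 5, 78]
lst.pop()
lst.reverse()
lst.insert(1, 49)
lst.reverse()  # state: [19, 25, 60, 48, 39, 86, 49, 5]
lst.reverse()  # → [5, 49, 86, 39, 48, 60, 25, 19]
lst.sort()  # [5, 19, 25, 39, 48, 49, 60, 86]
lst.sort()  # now [5, 19, 25, 39, 48, 49, 60, 86]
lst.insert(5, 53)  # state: [5, 19, 25, 39, 48, 53, 49, 60, 86]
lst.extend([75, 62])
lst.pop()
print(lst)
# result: [5, 19, 25, 39, 48, 53, 49, 60, 86, 75]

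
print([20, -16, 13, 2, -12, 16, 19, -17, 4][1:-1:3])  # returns [-16, -12, -17]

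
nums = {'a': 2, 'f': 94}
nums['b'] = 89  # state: {'a': 2, 'f': 94, 'b': 89}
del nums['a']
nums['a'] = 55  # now {'f': 94, 'b': 89, 'a': 55}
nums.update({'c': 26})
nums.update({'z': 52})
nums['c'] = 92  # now {'f': 94, 'b': 89, 'a': 55, 'c': 92, 'z': 52}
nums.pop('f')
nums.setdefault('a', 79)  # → 55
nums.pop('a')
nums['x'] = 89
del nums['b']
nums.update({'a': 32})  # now {'c': 92, 'z': 52, 'x': 89, 'a': 32}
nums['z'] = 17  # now {'c': 92, 'z': 17, 'x': 89, 'a': 32}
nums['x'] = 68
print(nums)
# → {'c': 92, 'z': 17, 'x': 68, 'a': 32}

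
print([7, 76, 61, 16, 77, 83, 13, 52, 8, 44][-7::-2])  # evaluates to [16, 76]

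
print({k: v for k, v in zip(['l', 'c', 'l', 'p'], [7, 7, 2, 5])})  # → {'l': 2, 'c': 7, 'p': 5}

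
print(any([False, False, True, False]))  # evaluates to True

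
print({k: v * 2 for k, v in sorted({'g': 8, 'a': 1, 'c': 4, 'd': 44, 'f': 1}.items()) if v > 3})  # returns {'c': 8, 'd': 88, 'g': 16}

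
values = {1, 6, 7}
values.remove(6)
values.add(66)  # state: {1, 7, 66}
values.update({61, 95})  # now {1, 7, 61, 66, 95}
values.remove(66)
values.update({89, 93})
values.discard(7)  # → {1, 61, 89, 93, 95}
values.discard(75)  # {1, 61, 89, 93, 95}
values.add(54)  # {1, 54, 61, 89, 93, 95}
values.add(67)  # {1, 54, 61, 67, 89, 93, 95}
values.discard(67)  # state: {1, 54, 61, 89, 93, 95}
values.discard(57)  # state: {1, 54, 61, 89, 93, 95}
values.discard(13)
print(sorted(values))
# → [1, 54, 61, 89, 93, 95]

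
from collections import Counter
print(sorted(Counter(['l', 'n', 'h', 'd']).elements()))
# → ['d', 'h', 'l', 'n']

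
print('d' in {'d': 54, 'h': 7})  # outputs True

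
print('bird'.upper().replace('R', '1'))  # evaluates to BI1D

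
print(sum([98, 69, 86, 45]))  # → 298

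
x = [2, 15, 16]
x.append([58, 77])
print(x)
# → [2, 15, 16, [58, 77]]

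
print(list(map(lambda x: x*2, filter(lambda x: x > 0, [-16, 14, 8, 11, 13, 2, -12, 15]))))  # [28, 16, 22, 26, 4, 30]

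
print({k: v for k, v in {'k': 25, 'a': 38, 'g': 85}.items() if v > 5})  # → {'k': 25, 'a': 38, 'g': 85}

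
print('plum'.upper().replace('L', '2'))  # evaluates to P2UM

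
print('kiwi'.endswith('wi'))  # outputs True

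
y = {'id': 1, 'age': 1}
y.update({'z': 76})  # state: {'id': 1, 'age': 1, 'z': 76}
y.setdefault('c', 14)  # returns 14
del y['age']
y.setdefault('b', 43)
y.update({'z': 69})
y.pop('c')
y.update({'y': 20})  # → {'id': 1, 'z': 69, 'b': 43, 'y': 20}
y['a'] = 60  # {'id': 1, 'z': 69, 'b': 43, 'y': 20, 'a': 60}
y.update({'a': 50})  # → {'id': 1, 'z': 69, 'b': 43, 'y': 20, 'a': 50}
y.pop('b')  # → 43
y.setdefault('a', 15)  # 50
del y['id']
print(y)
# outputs {'z': 69, 'y': 20, 'a': 50}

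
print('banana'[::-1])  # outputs ananab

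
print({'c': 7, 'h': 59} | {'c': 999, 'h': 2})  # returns {'c': 999, 'h': 2}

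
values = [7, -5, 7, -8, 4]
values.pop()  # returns 4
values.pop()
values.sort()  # [-5, 7, 7]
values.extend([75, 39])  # [-5, 7, 7, 75, 39]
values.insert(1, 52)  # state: [-5, 52, 7, 7, 75, 39]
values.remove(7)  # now [-5, 52, 7, 75, 39]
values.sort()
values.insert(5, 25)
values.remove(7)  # [-5, 39, 52, 75, 25]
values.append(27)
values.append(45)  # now [-5, 39, 52, 75, 25, 27, 45]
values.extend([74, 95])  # [-5, 39, 52, 75, 25, 27, 45, 74, 95]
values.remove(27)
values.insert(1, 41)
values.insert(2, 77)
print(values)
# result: [-5, 41, 77, 39, 52, 75, 25, 45, 74, 95]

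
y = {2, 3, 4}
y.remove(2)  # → {3, 4}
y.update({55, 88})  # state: {3, 4, 55, 88}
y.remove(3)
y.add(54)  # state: {4, 54, 55, 88}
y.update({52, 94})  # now {4, 52, 54, 55, 88, 94}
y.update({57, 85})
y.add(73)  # {4, 52, 54, 55, 57, 73, 85, 88, 94}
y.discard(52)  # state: {4, 54, 55, 57, 73, 85, 88, 94}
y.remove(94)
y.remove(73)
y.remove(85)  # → {4, 54, 55, 57, 88}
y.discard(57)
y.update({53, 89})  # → {4, 53, 54, 55, 88, 89}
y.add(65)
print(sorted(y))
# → [4, 53, 54, 55, 65, 88, 89]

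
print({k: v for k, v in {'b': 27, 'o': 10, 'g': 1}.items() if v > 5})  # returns {'b': 27, 'o': 10}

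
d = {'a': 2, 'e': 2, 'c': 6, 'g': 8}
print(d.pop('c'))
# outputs 6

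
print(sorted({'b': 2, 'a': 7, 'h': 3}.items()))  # [('a', 7), ('b', 2), ('h', 3)]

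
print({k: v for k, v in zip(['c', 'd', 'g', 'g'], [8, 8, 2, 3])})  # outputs {'c': 8, 'd': 8, 'g': 3}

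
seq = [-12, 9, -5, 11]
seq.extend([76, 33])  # [-12, 9, -5, 11, 76, 33]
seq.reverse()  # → [33, 76, 11, -5, 9, -12]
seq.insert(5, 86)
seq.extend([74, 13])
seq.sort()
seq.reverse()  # [86, 76, 74, 33, 13, 11, 9, -5, -12]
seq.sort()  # [-12, -5, 9, 11, 13, 33, 74, 76, 86]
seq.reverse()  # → [86, 76, 74, 33, 13, 11, 9, -5, -12]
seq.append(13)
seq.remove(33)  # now [86, 76, 74, 13, 11, 9, -5, -12, 13]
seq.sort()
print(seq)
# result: [-12, -5, 9, 11, 13, 13, 74, 76, 86]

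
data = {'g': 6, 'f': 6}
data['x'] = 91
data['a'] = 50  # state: {'g': 6, 'f': 6, 'x': 91, 'a': 50}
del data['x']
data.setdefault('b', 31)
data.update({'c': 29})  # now {'g': 6, 'f': 6, 'a': 50, 'b': 31, 'c': 29}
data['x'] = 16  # {'g': 6, 'f': 6, 'a': 50, 'b': 31, 'c': 29, 'x': 16}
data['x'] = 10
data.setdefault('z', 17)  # 17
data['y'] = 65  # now {'g': 6, 'f': 6, 'a': 50, 'b': 31, 'c': 29, 'x': 10, 'z': 17, 'y': 65}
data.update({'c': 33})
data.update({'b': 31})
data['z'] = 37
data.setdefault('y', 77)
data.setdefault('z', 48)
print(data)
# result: {'g': 6, 'f': 6, 'a': 50, 'b': 31, 'c': 33, 'x': 10, 'z': 37, 'y': 65}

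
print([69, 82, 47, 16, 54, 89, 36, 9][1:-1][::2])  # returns [82, 16, 89]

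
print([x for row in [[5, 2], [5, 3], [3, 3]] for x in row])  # [5, 2, 5, 3, 3, 3]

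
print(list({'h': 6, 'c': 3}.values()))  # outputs [6, 3]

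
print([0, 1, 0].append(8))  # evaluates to None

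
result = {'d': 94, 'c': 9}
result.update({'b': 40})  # {'d': 94, 'c': 9, 'b': 40}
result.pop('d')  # 94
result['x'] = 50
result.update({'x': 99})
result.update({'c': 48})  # {'c': 48, 'b': 40, 'x': 99}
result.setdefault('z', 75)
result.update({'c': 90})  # {'c': 90, 'b': 40, 'x': 99, 'z': 75}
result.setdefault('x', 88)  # 99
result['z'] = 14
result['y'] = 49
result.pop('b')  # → 40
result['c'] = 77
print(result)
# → {'c': 77, 'x': 99, 'z': 14, 'y': 49}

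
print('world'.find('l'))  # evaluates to 3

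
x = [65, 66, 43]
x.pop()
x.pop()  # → 66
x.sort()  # [65]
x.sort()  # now [65]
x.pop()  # 65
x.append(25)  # [25]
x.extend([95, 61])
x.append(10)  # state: [25, 95, 61, 10]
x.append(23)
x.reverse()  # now [23, 10, 61, 95, 25]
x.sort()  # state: [10, 23, 25, 61, 95]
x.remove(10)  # [23, 25, 61, 95]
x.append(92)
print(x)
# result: [23, 25, 61, 95, 92]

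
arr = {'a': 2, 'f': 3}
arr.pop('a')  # 2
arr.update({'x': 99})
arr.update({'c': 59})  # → {'f': 3, 'x': 99, 'c': 59}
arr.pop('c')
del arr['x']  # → {'f': 3}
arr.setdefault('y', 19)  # 19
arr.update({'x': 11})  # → {'f': 3, 'y': 19, 'x': 11}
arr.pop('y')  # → 19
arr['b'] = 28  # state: {'f': 3, 'x': 11, 'b': 28}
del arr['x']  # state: {'f': 3, 'b': 28}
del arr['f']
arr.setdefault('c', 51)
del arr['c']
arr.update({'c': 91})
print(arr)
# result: {'b': 28, 'c': 91}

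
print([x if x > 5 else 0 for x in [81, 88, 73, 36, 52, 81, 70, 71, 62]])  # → [81, 88, 73, 36, 52, 81, 70, 71, 62]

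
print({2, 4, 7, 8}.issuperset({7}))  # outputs True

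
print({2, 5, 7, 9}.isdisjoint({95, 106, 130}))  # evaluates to True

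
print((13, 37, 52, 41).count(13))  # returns 1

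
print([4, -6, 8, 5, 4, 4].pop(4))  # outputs 4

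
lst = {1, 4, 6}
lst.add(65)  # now {1, 4, 6, 65}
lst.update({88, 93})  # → {1, 4, 6, 65, 88, 93}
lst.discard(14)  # {1, 4, 6, 65, 88, 93}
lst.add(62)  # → {1, 4, 6, 62, 65, 88, 93}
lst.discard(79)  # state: {1, 4, 6, 62, 65, 88, 93}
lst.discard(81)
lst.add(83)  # {1, 4, 6, 62, 65, 83, 88, 93}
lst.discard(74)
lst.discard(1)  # {4, 6, 62, 65, 83, 88, 93}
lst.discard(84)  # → {4, 6, 62, 65, 83, 88, 93}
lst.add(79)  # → {4, 6, 62, 65, 79, 83, 88, 93}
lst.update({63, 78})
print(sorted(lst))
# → [4, 6, 62, 63, 65, 78, 79, 83, 88, 93]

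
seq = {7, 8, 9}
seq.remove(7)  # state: {8, 9}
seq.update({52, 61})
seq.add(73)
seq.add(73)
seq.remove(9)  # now {8, 52, 61, 73}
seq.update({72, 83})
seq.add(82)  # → {8, 52, 61, 72, 73, 82, 83}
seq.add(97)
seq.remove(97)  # {8, 52, 61, 72, 73, 82, 83}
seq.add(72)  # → {8, 52, 61, 72, 73, 82, 83}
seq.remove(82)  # {8, 52, 61, 72, 73, 83}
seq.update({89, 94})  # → {8, 52, 61, 72, 73, 83, 89, 94}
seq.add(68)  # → {8, 52, 61, 68, 72, 73, 83, 89, 94}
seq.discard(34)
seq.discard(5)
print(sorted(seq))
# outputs [8, 52, 61, 68, 72, 73, 83, 89, 94]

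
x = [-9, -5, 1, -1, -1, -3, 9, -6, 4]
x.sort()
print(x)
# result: [-9, -6, -5, -3, -1, -1, 1, 4, 9]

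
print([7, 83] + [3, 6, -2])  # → [7, 83, 3, 6, -2]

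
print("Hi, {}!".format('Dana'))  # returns Hi, Dana!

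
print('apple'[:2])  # ap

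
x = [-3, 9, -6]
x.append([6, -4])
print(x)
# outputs [-3, 9, -6, [6, -4]]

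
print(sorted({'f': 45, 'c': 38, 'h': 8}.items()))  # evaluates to [('c', 38), ('f', 45), ('h', 8)]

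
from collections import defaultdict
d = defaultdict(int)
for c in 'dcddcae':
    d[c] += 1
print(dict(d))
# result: {'d': 3, 'c': 2, 'a': 1, 'e': 1}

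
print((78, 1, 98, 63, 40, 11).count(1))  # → 1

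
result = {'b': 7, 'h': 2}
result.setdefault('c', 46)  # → 46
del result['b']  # {'h': 2, 'c': 46}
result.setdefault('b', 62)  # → 62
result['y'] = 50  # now {'h': 2, 'c': 46, 'b': 62, 'y': 50}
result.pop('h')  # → 2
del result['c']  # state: {'b': 62, 'y': 50}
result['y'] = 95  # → {'b': 62, 'y': 95}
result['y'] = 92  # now {'b': 62, 'y': 92}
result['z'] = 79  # {'b': 62, 'y': 92, 'z': 79}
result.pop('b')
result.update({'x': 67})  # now {'y': 92, 'z': 79, 'x': 67}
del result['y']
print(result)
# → {'z': 79, 'x': 67}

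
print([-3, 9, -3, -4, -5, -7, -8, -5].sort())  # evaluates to None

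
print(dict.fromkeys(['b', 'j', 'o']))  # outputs {'b': None, 'j': None, 'o': None}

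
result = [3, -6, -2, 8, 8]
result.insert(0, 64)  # [64, 3, -6, -2, 8, 8]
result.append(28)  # [64, 3, -6, -2, 8, 8, 28]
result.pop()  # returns 28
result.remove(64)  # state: [3, -6, -2, 8, 8]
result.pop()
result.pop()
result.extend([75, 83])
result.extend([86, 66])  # [3, -6, -2, 75, 83, 86, 66]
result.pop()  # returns 66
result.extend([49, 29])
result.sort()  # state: [-6, -2, 3, 29, 49, 75, 83, 86]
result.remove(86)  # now [-6, -2, 3, 29, 49, 75, 83]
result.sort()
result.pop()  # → 83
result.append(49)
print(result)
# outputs [-6, -2, 3, 29, 49, 75, 49]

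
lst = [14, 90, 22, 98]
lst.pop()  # 98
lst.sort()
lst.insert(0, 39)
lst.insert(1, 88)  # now [39, 88, 14, 22, 90]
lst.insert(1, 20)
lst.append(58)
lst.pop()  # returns 58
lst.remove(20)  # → [39, 88, 14, 22, 90]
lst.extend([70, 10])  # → [39, 88, 14, 22, 90, 70, 10]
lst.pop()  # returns 10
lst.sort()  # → [14, 22, 39, 70, 88, 90]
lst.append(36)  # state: [14, 22, 39, 70, 88, 90, 36]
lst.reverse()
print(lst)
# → [36, 90, 88, 70, 39, 22, 14]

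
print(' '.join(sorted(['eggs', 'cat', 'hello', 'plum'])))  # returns cat eggs hello plum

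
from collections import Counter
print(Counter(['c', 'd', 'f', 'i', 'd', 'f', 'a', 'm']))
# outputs Counter({'d': 2, 'f': 2, 'c': 1, 'i': 1, 'a': 1, 'm': 1})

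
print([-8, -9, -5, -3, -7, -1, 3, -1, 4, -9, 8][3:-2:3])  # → [-3, 3]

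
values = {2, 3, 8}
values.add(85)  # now {2, 3, 8, 85}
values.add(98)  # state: {2, 3, 8, 85, 98}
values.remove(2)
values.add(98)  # {3, 8, 85, 98}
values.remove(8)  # {3, 85, 98}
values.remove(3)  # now {85, 98}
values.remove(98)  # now {85}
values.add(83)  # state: {83, 85}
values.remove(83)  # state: {85}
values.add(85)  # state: {85}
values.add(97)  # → {85, 97}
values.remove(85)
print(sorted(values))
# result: [97]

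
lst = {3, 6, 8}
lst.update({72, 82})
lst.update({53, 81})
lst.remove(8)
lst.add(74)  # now {3, 6, 53, 72, 74, 81, 82}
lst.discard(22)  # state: {3, 6, 53, 72, 74, 81, 82}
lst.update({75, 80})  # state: {3, 6, 53, 72, 74, 75, 80, 81, 82}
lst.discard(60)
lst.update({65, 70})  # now {3, 6, 53, 65, 70, 72, 74, 75, 80, 81, 82}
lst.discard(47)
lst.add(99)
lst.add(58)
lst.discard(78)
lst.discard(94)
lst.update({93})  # {3, 6, 53, 58, 65, 70, 72, 74, 75, 80, 81, 82, 93, 99}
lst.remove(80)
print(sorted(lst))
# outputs [3, 6, 53, 58, 65, 70, 72, 74, 75, 81, 82, 93, 99]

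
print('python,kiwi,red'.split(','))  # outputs ['python', 'kiwi', 'red']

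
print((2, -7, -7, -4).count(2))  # 1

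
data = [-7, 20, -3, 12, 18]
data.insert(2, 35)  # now [-7, 20, 35, -3, 12, 18]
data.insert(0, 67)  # [67, -7, 20, 35, -3, 12, 18]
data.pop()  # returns 18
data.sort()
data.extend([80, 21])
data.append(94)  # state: [-7, -3, 12, 20, 35, 67, 80, 21, 94]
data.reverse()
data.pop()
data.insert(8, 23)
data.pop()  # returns 23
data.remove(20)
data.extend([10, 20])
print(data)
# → [94, 21, 80, 67, 35, 12, -3, 10, 20]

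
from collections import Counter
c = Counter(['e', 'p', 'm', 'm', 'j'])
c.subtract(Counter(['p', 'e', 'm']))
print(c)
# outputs Counter({'m': 1, 'j': 1, 'e': 0, 'p': 0})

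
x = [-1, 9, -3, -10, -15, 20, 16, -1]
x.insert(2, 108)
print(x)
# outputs [-1, 9, 108, -3, -10, -15, 20, 16, -1]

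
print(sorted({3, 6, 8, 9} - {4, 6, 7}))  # [3, 8, 9]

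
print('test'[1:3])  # es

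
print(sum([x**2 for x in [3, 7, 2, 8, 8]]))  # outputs 190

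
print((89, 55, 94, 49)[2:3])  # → (94,)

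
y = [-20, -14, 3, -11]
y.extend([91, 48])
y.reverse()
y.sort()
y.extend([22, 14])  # [-20, -14, -11, 3, 48, 91, 22, 14]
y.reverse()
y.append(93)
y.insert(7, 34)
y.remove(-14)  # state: [14, 22, 91, 48, 3, -11, 34, -20, 93]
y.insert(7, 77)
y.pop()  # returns 93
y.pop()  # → -20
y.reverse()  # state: [77, 34, -11, 3, 48, 91, 22, 14]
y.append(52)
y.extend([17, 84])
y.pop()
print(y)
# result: [77, 34, -11, 3, 48, 91, 22, 14, 52, 17]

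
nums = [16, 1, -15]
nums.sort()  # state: [-15, 1, 16]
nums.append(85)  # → [-15, 1, 16, 85]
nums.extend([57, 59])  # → [-15, 1, 16, 85, 57, 59]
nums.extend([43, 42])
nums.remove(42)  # [-15, 1, 16, 85, 57, 59, 43]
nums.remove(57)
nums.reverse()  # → [43, 59, 85, 16, 1, -15]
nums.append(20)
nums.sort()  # [-15, 1, 16, 20, 43, 59, 85]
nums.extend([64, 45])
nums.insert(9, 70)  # [-15, 1, 16, 20, 43, 59, 85, 64, 45, 70]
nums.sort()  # [-15, 1, 16, 20, 43, 45, 59, 64, 70, 85]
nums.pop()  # 85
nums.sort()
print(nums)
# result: [-15, 1, 16, 20, 43, 45, 59, 64, 70]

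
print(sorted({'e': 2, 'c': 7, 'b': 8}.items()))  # [('b', 8), ('c', 7), ('e', 2)]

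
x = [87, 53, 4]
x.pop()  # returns 4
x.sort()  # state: [53, 87]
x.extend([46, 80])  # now [53, 87, 46, 80]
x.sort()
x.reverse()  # [87, 80, 53, 46]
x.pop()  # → 46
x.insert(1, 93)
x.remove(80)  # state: [87, 93, 53]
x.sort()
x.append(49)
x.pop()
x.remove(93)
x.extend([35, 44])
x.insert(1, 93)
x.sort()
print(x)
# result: [35, 44, 53, 87, 93]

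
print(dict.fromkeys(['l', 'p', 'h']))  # {'l': None, 'p': None, 'h': None}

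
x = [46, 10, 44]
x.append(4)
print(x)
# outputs [46, 10, 44, 4]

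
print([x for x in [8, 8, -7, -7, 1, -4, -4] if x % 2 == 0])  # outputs [8, 8, -4, -4]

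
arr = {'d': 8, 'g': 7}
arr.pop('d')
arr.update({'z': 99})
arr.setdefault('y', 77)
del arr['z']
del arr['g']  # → {'y': 77}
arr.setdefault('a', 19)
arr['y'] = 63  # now {'y': 63, 'a': 19}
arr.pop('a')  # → 19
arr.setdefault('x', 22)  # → 22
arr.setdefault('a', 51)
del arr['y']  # {'x': 22, 'a': 51}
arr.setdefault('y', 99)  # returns 99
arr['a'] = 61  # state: {'x': 22, 'a': 61, 'y': 99}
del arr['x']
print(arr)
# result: {'a': 61, 'y': 99}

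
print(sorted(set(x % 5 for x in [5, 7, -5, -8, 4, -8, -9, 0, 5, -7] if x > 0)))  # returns [0, 2, 4]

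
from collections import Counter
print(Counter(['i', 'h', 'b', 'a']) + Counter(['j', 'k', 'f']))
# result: Counter({'i': 1, 'h': 1, 'b': 1, 'a': 1, 'j': 1, 'k': 1, 'f': 1})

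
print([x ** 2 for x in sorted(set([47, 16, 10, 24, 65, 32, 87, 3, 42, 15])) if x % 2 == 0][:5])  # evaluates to [100, 256, 576, 1024, 1764]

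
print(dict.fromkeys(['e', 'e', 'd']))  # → {'e': None, 'd': None}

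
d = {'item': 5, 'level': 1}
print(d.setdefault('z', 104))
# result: 104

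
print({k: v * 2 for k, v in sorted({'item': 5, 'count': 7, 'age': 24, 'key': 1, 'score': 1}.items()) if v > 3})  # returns {'age': 48, 'count': 14, 'item': 10}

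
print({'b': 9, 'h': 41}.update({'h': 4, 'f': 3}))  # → None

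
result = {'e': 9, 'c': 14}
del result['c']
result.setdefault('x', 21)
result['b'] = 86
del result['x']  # {'e': 9, 'b': 86}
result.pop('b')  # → 86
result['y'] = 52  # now {'e': 9, 'y': 52}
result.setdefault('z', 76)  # 76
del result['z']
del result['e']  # {'y': 52}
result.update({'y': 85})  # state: {'y': 85}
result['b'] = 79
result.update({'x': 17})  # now {'y': 85, 'b': 79, 'x': 17}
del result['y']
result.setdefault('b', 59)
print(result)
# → {'b': 79, 'x': 17}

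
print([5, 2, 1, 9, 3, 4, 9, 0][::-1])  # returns [0, 9, 4, 3, 9, 1, 2, 5]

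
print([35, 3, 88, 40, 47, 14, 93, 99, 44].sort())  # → None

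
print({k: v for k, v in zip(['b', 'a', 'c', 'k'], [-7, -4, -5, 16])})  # {'b': -7, 'a': -4, 'c': -5, 'k': 16}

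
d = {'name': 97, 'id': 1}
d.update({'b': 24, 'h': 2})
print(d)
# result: {'name': 97, 'id': 1, 'b': 24, 'h': 2}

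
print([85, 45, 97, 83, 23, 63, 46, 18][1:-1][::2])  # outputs [45, 83, 63]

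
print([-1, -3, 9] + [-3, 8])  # [-1, -3, 9, -3, 8]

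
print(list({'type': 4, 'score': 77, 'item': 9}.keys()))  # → ['type', 'score', 'item']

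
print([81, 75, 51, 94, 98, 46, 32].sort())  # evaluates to None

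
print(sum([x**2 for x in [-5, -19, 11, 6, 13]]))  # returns 712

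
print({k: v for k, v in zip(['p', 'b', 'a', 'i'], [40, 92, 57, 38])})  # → {'p': 40, 'b': 92, 'a': 57, 'i': 38}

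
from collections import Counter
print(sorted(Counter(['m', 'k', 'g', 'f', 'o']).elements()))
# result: ['f', 'g', 'k', 'm', 'o']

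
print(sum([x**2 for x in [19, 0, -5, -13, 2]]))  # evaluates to 559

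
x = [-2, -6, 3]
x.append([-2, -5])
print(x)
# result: [-2, -6, 3, [-2, -5]]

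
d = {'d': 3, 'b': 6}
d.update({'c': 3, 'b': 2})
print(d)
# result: {'d': 3, 'b': 2, 'c': 3}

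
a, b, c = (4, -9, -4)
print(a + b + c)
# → -9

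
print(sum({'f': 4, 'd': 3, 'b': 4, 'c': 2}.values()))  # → 13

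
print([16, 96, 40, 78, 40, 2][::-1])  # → [2, 40, 78, 40, 96, 16]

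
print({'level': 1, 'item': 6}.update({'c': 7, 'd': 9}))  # None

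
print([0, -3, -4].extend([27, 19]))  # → None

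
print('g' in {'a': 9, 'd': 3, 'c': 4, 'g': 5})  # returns True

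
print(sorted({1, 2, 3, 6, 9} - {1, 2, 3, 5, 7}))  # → [6, 9]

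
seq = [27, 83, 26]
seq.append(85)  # [27, 83, 26, 85]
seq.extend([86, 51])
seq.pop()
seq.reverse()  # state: [86, 85, 26, 83, 27]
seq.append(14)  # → [86, 85, 26, 83, 27, 14]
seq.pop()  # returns 14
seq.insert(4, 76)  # [86, 85, 26, 83, 76, 27]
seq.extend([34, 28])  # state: [86, 85, 26, 83, 76, 27, 34, 28]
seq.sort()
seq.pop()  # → 86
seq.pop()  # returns 85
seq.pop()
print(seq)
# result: [26, 27, 28, 34, 76]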